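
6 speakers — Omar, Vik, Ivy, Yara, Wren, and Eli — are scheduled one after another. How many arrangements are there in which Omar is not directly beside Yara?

Of the 6! = 720 arrangements, those with Omar and Yara adjacent number 2 × 5! = 240 (treat the pair as a block with 2 internal orders).
Complementary counting: 720 − 240 = 480.

480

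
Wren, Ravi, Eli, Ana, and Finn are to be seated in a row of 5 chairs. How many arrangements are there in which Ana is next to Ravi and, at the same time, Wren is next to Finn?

24

Treat {Ana,Ravi} as one block (2 orders) and {Wren,Finn} as another (2 orders).
That leaves 3 units to arrange: 2 × 2 × 3! = 4 × 6 = 24.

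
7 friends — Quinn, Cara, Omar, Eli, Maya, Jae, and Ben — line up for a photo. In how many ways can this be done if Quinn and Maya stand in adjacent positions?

1440

Place the 5 others and the Quinn-Maya pair as 6 objects in a line; the pair has 2 internal arrangements.
So the count is 2·(6)! = 1440.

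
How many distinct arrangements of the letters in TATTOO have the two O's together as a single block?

20

Treat the 2 copies of O as a single block. The multiset to arrange is then {OO, A, T, T, T}, 5 items in all.
That gives (5)!/(3!) = 20 arrangements.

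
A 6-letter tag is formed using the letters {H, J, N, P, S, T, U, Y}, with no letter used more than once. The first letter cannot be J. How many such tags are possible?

17640

The first letter has 8−1 = 7 choices (anything except J).
The remaining 5 letters are filled from the other 7 symbols without repetition: 7 × 6 × 5 × 4 × 3 = 2520.
Total: 7 × 2520 = 17640.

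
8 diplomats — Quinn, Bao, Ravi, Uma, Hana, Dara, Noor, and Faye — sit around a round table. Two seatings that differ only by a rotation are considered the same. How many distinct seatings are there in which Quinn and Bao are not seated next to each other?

All circular seatings of 8 people number (7)! = 5040.
Seatings with Quinn beside Bao: treat them as a block with 2 internal orders, giving 2 × (6)! = 1440.
Subtracting, 5040 − 1440 = 3600.

3600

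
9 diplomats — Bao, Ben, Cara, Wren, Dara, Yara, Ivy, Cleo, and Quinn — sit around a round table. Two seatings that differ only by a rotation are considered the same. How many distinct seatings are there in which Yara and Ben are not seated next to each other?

30240

Without the restriction there are (8)! = 40320 seatings.
Seatings with Yara beside Ben: treat them as a block with 2 internal orders, giving 2 × (7)! = 10080.
Subtracting, 40320 − 10080 = 30240.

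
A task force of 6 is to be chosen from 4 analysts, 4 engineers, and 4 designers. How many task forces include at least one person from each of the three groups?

840

With no constraint there are C(12,6) = 924 possible selections.
Selections missing a whole group: no analysts → C(8,6) = 28; no engineers → C(8,6) = 28; no designers → C(8,6) = 28.
Add back selections omitting two groups (i.e. drawn from a single group): C(4,6) + C(4,6) + C(4,6) = 0.
By inclusion–exclusion: 924 − 84 + 0 = 840.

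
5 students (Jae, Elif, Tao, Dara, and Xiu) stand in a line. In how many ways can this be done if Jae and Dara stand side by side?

Glue Jae and Dara into one block (2 internal orders), leaving 4 units to arrange in a row.
That gives 2 × 4! = 2 × 24 = 48.

48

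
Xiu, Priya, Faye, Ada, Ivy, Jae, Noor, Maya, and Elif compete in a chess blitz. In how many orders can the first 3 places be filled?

There are 9 choices for 1st place, 8 for 2nd, and 7 for 3rd.
That gives 9 × 8 × 7 = 504.

504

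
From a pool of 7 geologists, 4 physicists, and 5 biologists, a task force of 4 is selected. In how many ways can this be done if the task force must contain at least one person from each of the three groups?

Unrestricted: C(16,4) = 1820 ways to pick any 4 of the 16.
Selections missing a whole group: no geologists → C(9,4) = 126; no physicists → C(12,4) = 495; no biologists → C(11,4) = 330.
Add back selections omitting two groups (i.e. drawn from a single group): C(7,4) + C(4,4) + C(5,4) = 41.
By inclusion–exclusion: 1820 − 951 + 41 = 910.

910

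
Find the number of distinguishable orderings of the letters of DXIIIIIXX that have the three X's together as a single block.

42

Treat the 3 copies of X as a single block. The multiset to arrange is then {XXX, D, I, I, I, I, I}, 7 items in all.
That gives (7)!/(5!) = 42 arrangements.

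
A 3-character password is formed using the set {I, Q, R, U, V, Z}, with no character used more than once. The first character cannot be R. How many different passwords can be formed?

100

The first character has 6−1 = 5 choices (anything except R).
The remaining 2 characters are filled from the other 5 symbols without repetition: 5 × 4 = 20.
Total: 5 × 20 = 100.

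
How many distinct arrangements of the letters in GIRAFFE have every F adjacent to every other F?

Treat the 2 copies of F as a single block. The multiset to arrange is then {FF, A, E, G, I, R}, 6 items in all.
All 6 items are distinct, so there are (6)! = 720 arrangements.

720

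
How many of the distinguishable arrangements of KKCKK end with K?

Fix K in the last position and arrange the remaining 4 letters.
Those 4 letters have K appearing 3 times, giving (4)!/(3!) = 4.

4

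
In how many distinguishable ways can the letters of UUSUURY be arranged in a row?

The 7 letters of UUSUURY have repeats: U appearing 4 times.
The number of distinct arrangements is 7!/(4!) = 5040/24 = 210.

210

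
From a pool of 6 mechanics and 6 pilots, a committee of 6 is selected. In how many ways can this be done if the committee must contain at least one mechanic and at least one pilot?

Total 6-person selections from all 12: C(12,6) = 924.
Selections missing a whole group: no mechanics → C(6,6) = 1; no pilots → C(6,6) = 1.
Both groups omitted at once is impossible, so 924 − 2 = 922.

922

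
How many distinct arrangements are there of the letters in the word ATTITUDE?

6720

Letter multiplicities in ATTITUDE: A×1, D×1, E×1, I×1, T×3, U×1.
Dividing 8! = 40320 by 3! = 6 for the repeated letters gives 6720.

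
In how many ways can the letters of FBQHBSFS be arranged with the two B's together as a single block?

1260

Treat the 2 copies of B as a single block. The multiset to arrange is then {BB, F, F, H, Q, S, S}, 7 items in all.
That gives (7)!/(2!·2!) = 1260 arrangements.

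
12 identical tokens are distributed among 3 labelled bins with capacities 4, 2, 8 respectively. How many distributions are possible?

Without the upper bounds there are C(14,2) = 91 ways to split 12 among 3 bins.
Subtract solutions that violate a single cap (substitute x_i' = x_i − (cap_i+1)): x_1 ≥ 5 gives C(9,2) = 36; x_2 ≥ 3 gives C(11,2) = 55; x_3 ≥ 9 gives C(5,2) = 10. Together 101.
Add back pairs where two caps are both exceeded: 15 + 0 + 1 = 16.
By inclusion–exclusion the count is 91 − 101 + 16 = 6.

6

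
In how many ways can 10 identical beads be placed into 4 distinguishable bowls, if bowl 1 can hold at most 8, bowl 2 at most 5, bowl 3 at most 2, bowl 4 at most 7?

Without the upper bounds there are C(13,3) = 286 ways to split 10 among 4 bowls.
Subtract solutions that violate a single cap (substitute x_i' = x_i − (cap_i+1)): x_1 ≥ 9 gives C(4,3) = 4; x_2 ≥ 6 gives C(7,3) = 35; x_3 ≥ 3 gives C(10,3) = 120; x_4 ≥ 8 gives C(5,3) = 10. Together 169.
Add back pairs where two caps are both exceeded: 0 + 0 + 0 + 4 + 0 + 0 = 4.
By inclusion–exclusion the count is 286 − 169 + 4 = 121.

121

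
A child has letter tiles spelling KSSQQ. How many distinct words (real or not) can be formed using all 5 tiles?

30

The 5 letters of KSSQQ have repeats: Q appearing twice and S appearing twice.
Dividing 5! = 120 by 2!·2! = 4 for the repeated letters gives 30.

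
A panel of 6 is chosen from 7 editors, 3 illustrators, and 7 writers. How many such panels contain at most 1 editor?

1974

Split by how many editors are chosen (0 through 1).
Sum: C(7,0)·C(10,6) + C(7,1)·C(10,5) = 210 + 1764 = 1974.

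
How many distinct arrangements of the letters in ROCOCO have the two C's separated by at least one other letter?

40

Total arrangements of ROCOCO: 6!/(3!·2!) = 60.
If the two C's are adjacent, glue them into one block, leaving 5 items to arrange: (5)!/(3!) = 20 ways.
Subtracting, 60 − 20 = 40 arrangements keep the C's apart.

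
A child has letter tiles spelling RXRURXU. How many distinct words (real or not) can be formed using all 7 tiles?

Letter multiplicities in RXRURXU: R×3, U×2, X×2.
The number of distinct arrangements is 7!/(3!·2!·2!) = 5040/24 = 210.

210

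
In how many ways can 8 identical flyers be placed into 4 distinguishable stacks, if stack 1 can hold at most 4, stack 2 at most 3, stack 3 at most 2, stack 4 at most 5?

Without the upper bounds there are C(11,3) = 165 ways to split 8 among 4 stacks.
Subtract solutions that violate a single cap (substitute x_i' = x_i − (cap_i+1)): x_1 ≥ 5 gives C(6,3) = 20; x_2 ≥ 4 gives C(7,3) = 35; x_3 ≥ 3 gives C(8,3) = 56; x_4 ≥ 6 gives C(5,3) = 10. Together 121.
Add back pairs where two caps are both exceeded: 0 + 1 + 0 + 4 + 0 + 0 = 5.
By inclusion–exclusion the count is 165 − 121 + 5 = 49.

49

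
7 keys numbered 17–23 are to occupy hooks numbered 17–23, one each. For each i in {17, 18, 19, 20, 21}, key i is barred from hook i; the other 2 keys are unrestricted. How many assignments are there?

2428

Let Aᵢ (for 17 ≤ i ≤ 21) be the placements that put key i in its forbidden hook. Any j of these fix j positions, leaving (7−j)! ways to fill the rest, and there are C(5,j) ways to pick which j.
By inclusion–exclusion, the number of valid placements is Σ_{j=0}^{5} (−1)^j C(5,j)·(7−j)!.
Computing: 5040 − 3600 + 1200 − 240 + 30 − 2 = 2428.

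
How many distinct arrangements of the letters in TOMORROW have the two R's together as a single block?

840

Treat the 2 copies of R as a single block. The multiset to arrange is then {RR, M, O, O, O, T, W}, 7 items in all.
That gives (7)!/(3!) = 840 arrangements.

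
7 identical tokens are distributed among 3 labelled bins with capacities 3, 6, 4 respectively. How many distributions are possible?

19

By stars and bars, unrestricted non-negative solutions to x_1+…+x_3 = 7 number C(7+2,2) = 36.
Subtract solutions that violate a single cap (substitute x_i' = x_i − (cap_i+1)): x_1 ≥ 4 gives C(5,2) = 10; x_2 ≥ 7 gives C(2,2) = 1; x_3 ≥ 5 gives C(4,2) = 6. Together 17.
No two caps can be exceeded simultaneously, so the pair terms are all 0.
By inclusion–exclusion the count is 36 − 17 + 0 = 19.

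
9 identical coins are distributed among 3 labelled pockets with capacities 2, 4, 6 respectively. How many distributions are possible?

Without the upper bounds there are C(11,2) = 55 ways to split 9 among 3 pockets.
Subtract solutions that violate a single cap (substitute x_i' = x_i − (cap_i+1)): x_1 ≥ 3 gives C(8,2) = 28; x_2 ≥ 5 gives C(6,2) = 15; x_3 ≥ 7 gives C(4,2) = 6. Together 49.
Add back pairs where two caps are both exceeded: 3 + 0 + 0 = 3.
By inclusion–exclusion the count is 55 − 49 + 3 = 9.

9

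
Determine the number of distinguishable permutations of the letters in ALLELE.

60

Letter multiplicities in ALLELE: A×1, E×2, L×3.
The number of distinct arrangements is 6!/(3!·2!) = 720/12 = 60.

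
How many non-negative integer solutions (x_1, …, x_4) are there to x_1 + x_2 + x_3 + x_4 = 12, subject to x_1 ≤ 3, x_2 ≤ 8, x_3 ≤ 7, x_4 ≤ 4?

Without the upper bounds there are C(15,3) = 455 ways to split 12 among 4 variables.
Subtract solutions that violate a single cap (substitute x_i' = x_i − (cap_i+1)): x_1 ≥ 4 gives C(11,3) = 165; x_2 ≥ 9 gives C(6,3) = 20; x_3 ≥ 8 gives C(7,3) = 35; x_4 ≥ 5 gives C(10,3) = 120. Together 340.
Add back pairs where two caps are both exceeded: 0 + 1 + 20 + 0 + 0 + 0 = 21.
By inclusion–exclusion the count is 455 − 340 + 21 = 136.

136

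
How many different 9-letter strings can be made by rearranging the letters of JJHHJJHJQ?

Letter multiplicities in JJHHJJHJQ: H×3, J×5, Q×1.
Dividing 9! = 362880 by 5!·3! = 720 for the repeated letters gives 504.

504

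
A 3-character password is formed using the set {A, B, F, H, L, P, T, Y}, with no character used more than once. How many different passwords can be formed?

336

Choose and order 3 of the 8 symbols: the first character has 8 options, the next 7, then 6.
8 × 7 × 6 = 336.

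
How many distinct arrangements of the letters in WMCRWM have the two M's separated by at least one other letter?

Total arrangements of WMCRWM: 6!/(2!·2!) = 180.
Arrangements with the M's together: treat MM as one letter, giving (5)!/(2!) = 60.
Hence 180 − 60 = 120.

120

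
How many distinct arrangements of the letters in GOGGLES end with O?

Fix O in the last position and arrange the remaining 6 letters.
Those 6 letters have G appearing 3 times, giving (6)!/(3!) = 120.

120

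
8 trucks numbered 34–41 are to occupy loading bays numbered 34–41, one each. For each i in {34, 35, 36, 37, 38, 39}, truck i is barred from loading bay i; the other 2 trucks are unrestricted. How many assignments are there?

Let Aᵢ (for 34 ≤ i ≤ 39) be the placements that put truck i in its forbidden loading bay. Any j of these fix j positions, leaving (8−j)! ways to fill the rest, and there are C(6,j) ways to pick which j.
By inclusion–exclusion, the number of valid placements is Σ_{j=0}^{6} (−1)^j C(6,j)·(8−j)!.
Computing: 40320 − 30240 + 10800 − 2400 + 360 − 36 + 2 = 18806.

18806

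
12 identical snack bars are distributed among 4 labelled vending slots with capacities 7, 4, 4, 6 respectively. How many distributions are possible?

136

Ignoring the caps, the number of non-negative solutions to x_1+…+x_4 = 12 is C(15,3) = 455.
Subtract solutions that violate a single cap (substitute x_i' = x_i − (cap_i+1)): x_1 ≥ 8 gives C(7,3) = 35; x_2 ≥ 5 gives C(10,3) = 120; x_3 ≥ 5 gives C(10,3) = 120; x_4 ≥ 7 gives C(8,3) = 56. Together 331.
Add back pairs where two caps are both exceeded: 0 + 0 + 0 + 10 + 1 + 1 = 12.
By inclusion–exclusion the count is 455 − 331 + 12 = 136.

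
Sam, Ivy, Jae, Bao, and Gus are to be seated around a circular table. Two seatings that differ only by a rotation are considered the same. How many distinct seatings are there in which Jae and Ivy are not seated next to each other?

12

All circular seatings of 5 people number (4)! = 24.
Seatings with Jae beside Ivy: treat them as a block with 2 internal orders, giving 2 × (3)! = 12.
Subtracting, 24 − 12 = 12.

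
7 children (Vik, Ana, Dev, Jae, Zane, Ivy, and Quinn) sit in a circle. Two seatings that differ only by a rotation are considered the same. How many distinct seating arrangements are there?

720

Seat Vik anywhere (absorbing the rotational symmetry), then permute the other 6: (6)! = 720.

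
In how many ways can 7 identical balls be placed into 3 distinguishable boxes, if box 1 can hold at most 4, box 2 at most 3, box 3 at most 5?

17

Without the upper bounds there are C(9,2) = 36 ways to split 7 among 3 boxes.
Subtract solutions that violate a single cap (substitute x_i' = x_i − (cap_i+1)): x_1 ≥ 5 gives C(4,2) = 6; x_2 ≥ 4 gives C(5,2) = 10; x_3 ≥ 6 gives C(3,2) = 3. Together 19.
No two caps can be exceeded simultaneously, so the pair terms are all 0.
By inclusion–exclusion the count is 36 − 19 + 0 = 17.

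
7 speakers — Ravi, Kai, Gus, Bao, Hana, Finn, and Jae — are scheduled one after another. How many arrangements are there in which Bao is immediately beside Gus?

1440

Place the 5 others and the Bao-Gus pair as 6 objects in a line; the pair has 2 internal arrangements.
So the count is 2·(6)! = 1440.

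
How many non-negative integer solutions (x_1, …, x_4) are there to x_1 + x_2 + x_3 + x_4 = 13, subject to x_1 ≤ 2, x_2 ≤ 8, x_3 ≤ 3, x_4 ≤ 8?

78

By stars and bars, unrestricted non-negative solutions to x_1+…+x_4 = 13 number C(13+3,3) = 560.
Subtract solutions that violate a single cap (substitute x_i' = x_i − (cap_i+1)): x_1 ≥ 3 gives C(13,3) = 286; x_2 ≥ 9 gives C(7,3) = 35; x_3 ≥ 4 gives C(12,3) = 220; x_4 ≥ 9 gives C(7,3) = 35. Together 576.
Add back pairs where two caps are both exceeded: 4 + 84 + 4 + 1 + 0 + 1 = 94.
By inclusion–exclusion the count is 560 − 576 + 94 = 78.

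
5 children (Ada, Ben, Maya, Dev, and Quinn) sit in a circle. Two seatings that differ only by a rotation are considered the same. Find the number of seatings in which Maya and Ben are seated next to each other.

12

Treat {Maya, Ben} as one unit (2 internal orders) and seat the resulting 4 units around the table: (3)! circular arrangements.
So 2 × (3)! = 2 × 6 = 12.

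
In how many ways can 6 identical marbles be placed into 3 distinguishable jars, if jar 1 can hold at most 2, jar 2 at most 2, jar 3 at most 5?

8

Ignoring the caps, the number of non-negative solutions to x_1+…+x_3 = 6 is C(8,2) = 28.
Subtract solutions that violate a single cap (substitute x_i' = x_i − (cap_i+1)): x_1 ≥ 3 gives C(5,2) = 10; x_2 ≥ 3 gives C(5,2) = 10; x_3 ≥ 6 gives C(2,2) = 1. Together 21.
Add back pairs where two caps are both exceeded: 1 + 0 + 0 = 1.
By inclusion–exclusion the count is 28 − 21 + 1 = 8.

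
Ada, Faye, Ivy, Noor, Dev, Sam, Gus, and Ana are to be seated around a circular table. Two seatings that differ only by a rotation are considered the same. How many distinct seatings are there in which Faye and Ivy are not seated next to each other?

3600

Without the restriction there are (7)! = 5040 seatings.
Those with Faye next to Ivy: fuse the pair into one unit and seat 7 units around a circle — 2·(6)! = 1440.
Subtracting, 5040 − 1440 = 3600.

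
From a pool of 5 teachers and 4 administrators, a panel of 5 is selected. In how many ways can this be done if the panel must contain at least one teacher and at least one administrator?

125

Total 5-person selections from all 9: C(9,5) = 126.
Subtract selections that omit an entire group: no teachers → C(4,5) = 0; no administrators → C(5,5) = 1.
Both groups omitted at once is impossible, so 126 − 1 = 125.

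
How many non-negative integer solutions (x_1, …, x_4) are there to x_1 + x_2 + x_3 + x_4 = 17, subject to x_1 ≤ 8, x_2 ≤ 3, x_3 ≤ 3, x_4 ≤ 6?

By stars and bars, unrestricted non-negative solutions to x_1+…+x_4 = 17 number C(17+3,3) = 1140.
Subtract solutions that violate a single cap (substitute x_i' = x_i − (cap_i+1)): x_1 ≥ 9 gives C(11,3) = 165; x_2 ≥ 4 gives C(16,3) = 560; x_3 ≥ 4 gives C(16,3) = 560; x_4 ≥ 7 gives C(13,3) = 286. Together 1571.
Add back pairs where two caps are both exceeded: 35 + 35 + 4 + 220 + 84 + 84 = 462.
Subtract triples: 1 + 0 + 0 + 10 = 11.
By inclusion–exclusion the count is 1140 − 1571 + 462 − 11 = 20.

20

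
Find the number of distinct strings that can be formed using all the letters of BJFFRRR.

420

The 7 letters of BJFFRRR have repeats: F appearing twice and R appearing 3 times.
The number of distinct arrangements is 7!/(3!·2!) = 5040/12 = 420.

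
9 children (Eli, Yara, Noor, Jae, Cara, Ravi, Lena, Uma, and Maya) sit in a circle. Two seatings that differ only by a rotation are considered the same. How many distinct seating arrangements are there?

40320

Around a circle, 9 distinct people have 9!/9 = (8)! = 40320 rotationally distinct seatings.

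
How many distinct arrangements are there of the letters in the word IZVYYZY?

420

Letter multiplicities in IZVYYZY: I×1, V×1, Y×3, Z×2.
The number of distinct arrangements is 7!/(3!·2!) = 5040/12 = 420.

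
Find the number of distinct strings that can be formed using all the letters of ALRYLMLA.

3360

ALRYLMLA has 8 letters with A appearing twice and L appearing 3 times.
Dividing 8! = 40320 by 3!·2! = 12 for the repeated letters gives 3360.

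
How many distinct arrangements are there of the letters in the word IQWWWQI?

Letter multiplicities in IQWWWQI: I×2, Q×2, W×3.
Dividing 7! = 5040 by 3!·2!·2! = 24 for the repeated letters gives 210.

210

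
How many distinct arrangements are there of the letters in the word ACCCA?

ACCCA has 5 letters with A appearing twice and C appearing 3 times.
So there are 5! / (3!·2!) = 10 distinguishable arrangements.

10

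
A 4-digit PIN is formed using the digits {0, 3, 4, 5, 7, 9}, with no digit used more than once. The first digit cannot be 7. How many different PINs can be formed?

The first digit has 6−1 = 5 choices (anything except 7).
The remaining 3 digits are filled from the other 5 symbols without repetition: 5 × 4 × 3 = 60.
Total: 5 × 60 = 300.

300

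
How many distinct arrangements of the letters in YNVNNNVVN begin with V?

Fix V in the first position and arrange the remaining 8 letters.
Those 8 letters have N appearing 5 times and V appearing twice, giving (8)!/(5!·2!) = 168.

168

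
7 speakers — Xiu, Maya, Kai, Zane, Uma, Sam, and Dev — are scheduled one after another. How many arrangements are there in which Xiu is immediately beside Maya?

Glue Xiu and Maya into one block (2 internal orders), leaving 6 units to arrange in a row.
That gives 2 × 6! = 2 × 720 = 1440.

1440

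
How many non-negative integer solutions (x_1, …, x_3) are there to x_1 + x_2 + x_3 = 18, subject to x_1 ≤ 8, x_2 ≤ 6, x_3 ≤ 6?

6

Without the upper bounds there are C(20,2) = 190 ways to split 18 among 3 variables.
Subtract solutions that violate a single cap (substitute x_i' = x_i − (cap_i+1)): x_1 ≥ 9 gives C(11,2) = 55; x_2 ≥ 7 gives C(13,2) = 78; x_3 ≥ 7 gives C(13,2) = 78. Together 211.
Add back pairs where two caps are both exceeded: 6 + 6 + 15 = 27.
By inclusion–exclusion the count is 190 − 211 + 27 = 6.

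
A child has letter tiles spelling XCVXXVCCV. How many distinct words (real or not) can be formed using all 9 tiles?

The 9 letters of XCVXXVCCV have repeats: C appearing 3 times, V appearing 3 times, and X appearing 3 times.
Dividing 9! = 362880 by 3!·3!·3! = 216 for the repeated letters gives 1680.

1680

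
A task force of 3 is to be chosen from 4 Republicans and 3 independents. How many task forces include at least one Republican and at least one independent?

30

Total 3-person selections from all 7: C(7,3) = 35.
Selections missing a whole group: no Republicans → C(3,3) = 1; no independents → C(4,3) = 4.
Both groups omitted at once is impossible, so 35 − 5 = 30.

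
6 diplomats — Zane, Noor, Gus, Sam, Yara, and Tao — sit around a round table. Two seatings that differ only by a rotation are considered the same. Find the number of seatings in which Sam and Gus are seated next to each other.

48

Treat {Sam, Gus} as one unit (2 internal orders) and seat the resulting 5 units around the table: (4)! circular arrangements.
So 2 × (4)! = 2 × 24 = 48.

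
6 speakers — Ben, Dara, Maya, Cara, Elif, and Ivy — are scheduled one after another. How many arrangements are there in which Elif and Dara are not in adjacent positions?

Of the 6! = 720 arrangements, those with Elif and Dara adjacent number 2 × 5! = 240 (treat the pair as a block with 2 internal orders).
So 720 − 240 = 480 arrangements keep them apart.

480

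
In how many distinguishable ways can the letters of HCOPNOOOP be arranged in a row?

7560

The 9 letters of HCOPNOOOP have repeats: O appearing 4 times and P appearing twice.
Dividing 9! = 362880 by 4!·2! = 48 for the repeated letters gives 7560.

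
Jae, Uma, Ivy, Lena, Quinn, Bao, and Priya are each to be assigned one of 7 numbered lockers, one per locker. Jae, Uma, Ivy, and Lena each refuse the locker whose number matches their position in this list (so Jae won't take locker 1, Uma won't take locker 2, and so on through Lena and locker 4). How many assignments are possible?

Let Aᵢ (for 1 ≤ i ≤ 4) be the placements that put person i in their forbidden locker. Any j of these fix j positions, leaving (7−j)! ways to fill the rest, and there are C(4,j) ways to pick which j.
By inclusion–exclusion, the number of valid placements is Σ_{j=0}^{4} (−1)^j C(4,j)·(7−j)!.
Computing: 5040 − 2880 + 720 − 96 + 6 = 2790.

2790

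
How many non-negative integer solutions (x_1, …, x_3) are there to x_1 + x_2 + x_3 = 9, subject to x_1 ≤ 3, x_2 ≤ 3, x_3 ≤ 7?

13

Without the upper bounds there are C(11,2) = 55 ways to split 9 among 3 variables.
Subtract solutions that violate a single cap (substitute x_i' = x_i − (cap_i+1)): x_1 ≥ 4 gives C(7,2) = 21; x_2 ≥ 4 gives C(7,2) = 21; x_3 ≥ 8 gives C(3,2) = 3. Together 45.
Add back pairs where two caps are both exceeded: 3 + 0 + 0 = 3.
By inclusion–exclusion the count is 55 − 45 + 3 = 13.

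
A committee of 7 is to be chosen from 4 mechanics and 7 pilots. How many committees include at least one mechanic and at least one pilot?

329

Unrestricted: C(11,7) = 330 ways to pick any 7 of the 11.
Selections missing a whole group: no mechanics → C(7,7) = 1; no pilots → C(4,7) = 0.
Both groups omitted at once is impossible, so 330 − 1 = 329.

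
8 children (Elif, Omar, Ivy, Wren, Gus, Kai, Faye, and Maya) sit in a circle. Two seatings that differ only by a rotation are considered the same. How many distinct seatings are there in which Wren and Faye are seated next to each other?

Treat {Wren, Faye} as one unit (2 internal orders) and seat the resulting 7 units around the table: (6)! circular arrangements.
So 2 × (6)! = 2 × 720 = 1440.

1440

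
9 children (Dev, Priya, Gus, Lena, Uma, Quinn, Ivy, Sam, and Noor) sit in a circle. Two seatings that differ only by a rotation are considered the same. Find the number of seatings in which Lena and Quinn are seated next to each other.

10080

Glue Lena and Quinn into a block (2 internal orders). Seating 8 units around a circle gives (7)! arrangements.
So 2 × (7)! = 2 × 5040 = 10080.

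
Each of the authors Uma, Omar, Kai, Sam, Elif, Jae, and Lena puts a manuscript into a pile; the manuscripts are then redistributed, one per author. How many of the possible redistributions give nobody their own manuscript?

Count assignments avoiding every fixed point. For any j of the 7 authors fixed to their own manuscript, the other 7−j can be arranged in (7−j)! ways.
By inclusion–exclusion this is Σ_{j=0}^{7} (−1)^j C(7,j)·(7−j)!.
Computing: 5040 − 5040 + 2520 − 840 + 210 − 42 + 7 − 1 = 1854.

1854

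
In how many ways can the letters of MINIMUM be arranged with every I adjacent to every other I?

Treat the 2 copies of I as a single block. The multiset to arrange is then {II, M, M, M, N, U}, 6 items in all.
That gives (6)!/(3!) = 120 arrangements.

120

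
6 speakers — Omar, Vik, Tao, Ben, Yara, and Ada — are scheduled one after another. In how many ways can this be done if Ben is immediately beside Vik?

Place the 4 others and the Ben-Vik pair as 5 objects in a line; the pair has 2 internal arrangements.
That gives 2 × 5! = 2 × 120 = 240.

240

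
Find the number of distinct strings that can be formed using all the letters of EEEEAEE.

7

The 7 letters of EEEEAEE have repeats: E appearing 6 times.
So there are 7! / (6!) = 7 distinguishable arrangements.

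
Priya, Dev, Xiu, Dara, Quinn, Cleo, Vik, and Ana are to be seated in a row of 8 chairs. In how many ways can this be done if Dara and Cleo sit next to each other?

10080

Glue Dara and Cleo into one block (2 internal orders), leaving 7 units to arrange in a row.
That gives 2 × 7! = 2 × 5040 = 10080.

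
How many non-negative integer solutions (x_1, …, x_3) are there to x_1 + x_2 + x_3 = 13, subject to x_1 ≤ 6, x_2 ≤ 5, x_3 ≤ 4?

6

Without the upper bounds there are C(15,2) = 105 ways to split 13 among 3 variables.
Subtract solutions that violate a single cap (substitute x_i' = x_i − (cap_i+1)): x_1 ≥ 7 gives C(8,2) = 28; x_2 ≥ 6 gives C(9,2) = 36; x_3 ≥ 5 gives C(10,2) = 45. Together 109.
Add back pairs where two caps are both exceeded: 1 + 3 + 6 = 10.
By inclusion–exclusion the count is 105 − 109 + 10 = 6.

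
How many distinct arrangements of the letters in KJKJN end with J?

With the last slot taken by J, it remains to arrange the other 4 letters (KKJN).
Those 4 letters have K appearing twice, giving (4)!/(2!) = 12.

12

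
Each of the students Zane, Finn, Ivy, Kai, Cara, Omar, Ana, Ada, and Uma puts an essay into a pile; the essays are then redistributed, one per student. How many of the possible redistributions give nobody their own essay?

133496

This is the derangement count D_9: permutations of 9 items with no fixed point.
By inclusion–exclusion this is Σ_{j=0}^{9} (−1)^j C(9,j)·(9−j)!.
Computing: 362880 − 362880 + 181440 − 60480 + 15120 − 3024 + 504 − 72 + 9 − 1 = 133496.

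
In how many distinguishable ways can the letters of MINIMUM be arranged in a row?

MINIMUM has 7 letters with I appearing twice and M appearing 3 times.
Dividing 7! = 5040 by 3!·2! = 12 for the repeated letters gives 420.

420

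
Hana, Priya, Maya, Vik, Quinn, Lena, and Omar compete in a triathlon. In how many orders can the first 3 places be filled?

There are 7 choices for 1st place, 6 for 2nd, and 5 for 3rd.
That gives 7 × 6 × 5 = 210.

210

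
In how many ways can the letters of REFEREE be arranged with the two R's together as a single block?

Treat the 2 copies of R as a single block. The multiset to arrange is then {RR, E, E, E, E, F}, 6 items in all.
That gives (6)!/(4!) = 30 arrangements.

30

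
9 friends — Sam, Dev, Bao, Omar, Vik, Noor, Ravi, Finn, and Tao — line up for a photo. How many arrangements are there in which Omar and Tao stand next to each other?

80640

Place the 7 others and the Omar-Tao pair as 8 objects in a line; the pair has 2 internal arrangements.
So the count is 2·(8)! = 80640.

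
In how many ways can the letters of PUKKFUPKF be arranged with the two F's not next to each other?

There are 9!/(3!·2!·2!·2!) = 7560 arrangements of PUKKFUPKF in total.
Arrangements with the F's together: treat FF as one letter, giving (8)!/(3!·2!·2!) = 1680.
Hence 7560 − 1680 = 5880.

5880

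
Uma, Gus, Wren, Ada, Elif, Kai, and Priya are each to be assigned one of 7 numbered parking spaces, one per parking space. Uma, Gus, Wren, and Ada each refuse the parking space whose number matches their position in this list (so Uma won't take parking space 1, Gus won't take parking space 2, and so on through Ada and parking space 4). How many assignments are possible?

Let Aᵢ (for 1 ≤ i ≤ 4) be the placements that put person i in their forbidden parking space. Any j of these fix j positions, leaving (7−j)! ways to fill the rest, and there are C(4,j) ways to pick which j.
By inclusion–exclusion, the number of valid placements is Σ_{j=0}^{4} (−1)^j C(4,j)·(7−j)!.
Computing: 5040 − 2880 + 720 − 96 + 6 = 2790.

2790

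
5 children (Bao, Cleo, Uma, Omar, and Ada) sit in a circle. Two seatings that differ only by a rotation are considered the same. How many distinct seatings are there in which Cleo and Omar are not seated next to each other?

Without the restriction there are (4)! = 24 seatings.
Those with Cleo next to Omar: fuse the pair into one unit and seat 4 units around a circle — 2·(3)! = 12.
Subtracting, 24 − 12 = 12.

12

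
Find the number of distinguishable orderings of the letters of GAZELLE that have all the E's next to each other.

Treat the 2 copies of E as a single block. The multiset to arrange is then {EE, A, G, L, L, Z}, 6 items in all.
That gives (6)!/(2!) = 360 arrangements.

360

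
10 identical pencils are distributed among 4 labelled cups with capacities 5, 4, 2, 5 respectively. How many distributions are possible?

58

Without the upper bounds there are C(13,3) = 286 ways to split 10 among 4 cups.
Subtract solutions that violate a single cap (substitute x_i' = x_i − (cap_i+1)): x_1 ≥ 6 gives C(7,3) = 35; x_2 ≥ 5 gives C(8,3) = 56; x_3 ≥ 3 gives C(10,3) = 120; x_4 ≥ 6 gives C(7,3) = 35. Together 246.
Add back pairs where two caps are both exceeded: 0 + 4 + 0 + 10 + 0 + 4 = 18.
By inclusion–exclusion the count is 286 − 246 + 18 = 58.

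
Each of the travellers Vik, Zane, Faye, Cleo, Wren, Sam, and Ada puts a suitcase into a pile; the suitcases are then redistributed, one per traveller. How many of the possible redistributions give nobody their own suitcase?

This is the derangement count D_7: permutations of 7 items with no fixed point.
By inclusion–exclusion this is Σ_{j=0}^{7} (−1)^j C(7,j)·(7−j)!.
Computing: 5040 − 5040 + 2520 − 840 + 210 − 42 + 7 − 1 = 1854.

1854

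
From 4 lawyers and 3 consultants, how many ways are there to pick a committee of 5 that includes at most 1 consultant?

Split by how many consultants are chosen (0 through 1).
Sum: C(3,0)·C(4,5) + C(3,1)·C(4,4) = 0 + 3 = 3.

3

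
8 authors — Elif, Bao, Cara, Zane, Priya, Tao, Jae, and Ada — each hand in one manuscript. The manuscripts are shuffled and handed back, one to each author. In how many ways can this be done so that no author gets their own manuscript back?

14833

Count assignments avoiding every fixed point. For any j of the 8 authors fixed to their own manuscript, the other 8−j can be arranged in (8−j)! ways.
By inclusion–exclusion this is Σ_{j=0}^{8} (−1)^j C(8,j)·(8−j)!.
Computing: 40320 − 40320 + 20160 − 6720 + 1680 − 336 + 56 − 8 + 1 = 14833.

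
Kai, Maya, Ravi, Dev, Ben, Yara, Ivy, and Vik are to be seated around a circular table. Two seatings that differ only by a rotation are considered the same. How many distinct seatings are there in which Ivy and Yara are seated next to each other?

Glue Ivy and Yara into a block (2 internal orders). Seating 7 units around a circle gives (6)! arrangements.
So 2 × (6)! = 2 × 720 = 1440.

1440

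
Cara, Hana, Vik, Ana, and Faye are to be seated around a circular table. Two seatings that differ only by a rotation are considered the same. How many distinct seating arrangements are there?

Around a circle, 5 distinct people have 5!/5 = (4)! = 24 rotationally distinct seatings.

24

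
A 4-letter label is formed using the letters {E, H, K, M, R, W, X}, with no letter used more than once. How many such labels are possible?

This is a permutation of 4 out of 7: P(7,4) = 7!/3!.
7 × 6 × 5 × 4 = 840.

840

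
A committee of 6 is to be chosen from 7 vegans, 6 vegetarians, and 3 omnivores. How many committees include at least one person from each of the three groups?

Unrestricted: C(16,6) = 8008 ways to pick any 6 of the 16.
Selections missing a whole group: no vegans → C(9,6) = 84; no vegetarians → C(10,6) = 210; no omnivores → C(13,6) = 1716.
Add back selections omitting two groups (i.e. drawn from a single group): C(7,6) + C(6,6) + C(3,6) = 8.
By inclusion–exclusion: 8008 − 2010 + 8 = 6006.

6006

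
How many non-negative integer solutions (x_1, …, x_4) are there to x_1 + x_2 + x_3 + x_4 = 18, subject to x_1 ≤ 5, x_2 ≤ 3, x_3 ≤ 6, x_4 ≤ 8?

Without the upper bounds there are C(21,3) = 1330 ways to split 18 among 4 variables.
Subtract solutions that violate a single cap (substitute x_i' = x_i − (cap_i+1)): x_1 ≥ 6 gives C(15,3) = 455; x_2 ≥ 4 gives C(17,3) = 680; x_3 ≥ 7 gives C(14,3) = 364; x_4 ≥ 9 gives C(12,3) = 220. Together 1719.
Add back pairs where two caps are both exceeded: 165 + 56 + 20 + 120 + 56 + 10 = 427.
Subtract triples: 4 + 0 + 0 + 0 = 4.
By inclusion–exclusion the count is 1330 − 1719 + 427 − 4 = 34.

34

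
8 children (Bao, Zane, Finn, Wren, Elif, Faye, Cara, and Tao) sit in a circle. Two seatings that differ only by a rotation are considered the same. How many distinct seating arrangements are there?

5040

Around a circle, 8 distinct people have 8!/8 = (7)! = 5040 rotationally distinct seatings.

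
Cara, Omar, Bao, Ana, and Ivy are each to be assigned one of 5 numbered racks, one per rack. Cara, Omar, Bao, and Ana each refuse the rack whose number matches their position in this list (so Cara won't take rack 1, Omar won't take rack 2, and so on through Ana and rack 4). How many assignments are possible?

Let Aᵢ (for 1 ≤ i ≤ 4) be the placements that put person i in their forbidden rack. Any j of these fix j positions, leaving (5−j)! ways to fill the rest, and there are C(4,j) ways to pick which j.
By inclusion–exclusion, the number of valid placements is Σ_{j=0}^{4} (−1)^j C(4,j)·(5−j)!.
Computing: 120 − 96 + 36 − 8 + 1 = 53.

53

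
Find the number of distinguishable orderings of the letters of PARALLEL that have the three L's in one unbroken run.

Treat the 3 copies of L as a single block. The multiset to arrange is then {LLL, A, A, E, P, R}, 6 items in all.
That gives (6)!/(2!) = 360 arrangements.

360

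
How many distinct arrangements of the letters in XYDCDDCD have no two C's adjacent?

Total arrangements of XYDCDDCD: 8!/(4!·2!) = 840.
If the two C's are adjacent, glue them into one block, leaving 7 items to arrange: (7)!/(4!) = 210 ways.
Hence 840 − 210 = 630.

630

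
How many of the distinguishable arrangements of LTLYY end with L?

12

Fix L in the last position and arrange the remaining 4 letters.
Those 4 letters have Y appearing twice, giving (4)!/(2!) = 12.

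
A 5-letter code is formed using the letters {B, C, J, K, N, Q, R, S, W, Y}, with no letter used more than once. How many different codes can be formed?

30240

This is a permutation of 5 out of 10: P(10,5) = 10!/5!.
10 × 9 × 8 × 7 × 6 = 30240.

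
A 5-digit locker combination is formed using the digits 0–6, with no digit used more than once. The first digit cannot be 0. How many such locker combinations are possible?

2160

The first digit has 7−1 = 6 choices (anything except 0).
The remaining 4 digits are filled from the other 6 symbols without repetition: 6 × 5 × 4 × 3 = 360.
Total: 6 × 360 = 2160.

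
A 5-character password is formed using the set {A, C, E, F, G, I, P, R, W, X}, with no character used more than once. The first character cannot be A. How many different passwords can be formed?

27216

The first character has 10−1 = 9 choices (anything except A).
The remaining 4 characters are filled from the other 9 symbols without repetition: 9 × 8 × 7 × 6 = 3024.
Total: 9 × 3024 = 27216.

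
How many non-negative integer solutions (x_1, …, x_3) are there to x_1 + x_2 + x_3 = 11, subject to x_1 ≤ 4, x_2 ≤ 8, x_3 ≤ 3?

Ignoring the caps, the number of non-negative solutions to x_1+…+x_3 = 11 is C(13,2) = 78.
Subtract solutions that violate a single cap (substitute x_i' = x_i − (cap_i+1)): x_1 ≥ 5 gives C(8,2) = 28; x_2 ≥ 9 gives C(4,2) = 6; x_3 ≥ 4 gives C(9,2) = 36. Together 70.
Add back pairs where two caps are both exceeded: 0 + 6 + 0 = 6.
By inclusion–exclusion the count is 78 − 70 + 6 = 14.

14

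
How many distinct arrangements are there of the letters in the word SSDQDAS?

SSDQDAS has 7 letters with D appearing twice and S appearing 3 times.
Dividing 7! = 5040 by 3!·2! = 12 for the repeated letters gives 420.

420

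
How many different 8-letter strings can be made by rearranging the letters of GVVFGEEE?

GVVFGEEE has 8 letters with E appearing 3 times, G appearing twice, and V appearing twice.
The number of distinct arrangements is 8!/(3!·2!·2!) = 40320/24 = 1680.

1680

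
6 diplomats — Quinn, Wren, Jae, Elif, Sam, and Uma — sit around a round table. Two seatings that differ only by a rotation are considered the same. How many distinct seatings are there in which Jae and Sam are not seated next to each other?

72

All circular seatings of 6 people number (5)! = 120.
Those with Jae next to Sam: fuse the pair into one unit and seat 5 units around a circle — 2·(4)! = 48.
Subtracting, 120 − 48 = 72.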